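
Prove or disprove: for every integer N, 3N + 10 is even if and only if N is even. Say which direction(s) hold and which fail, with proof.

Both directions hold; the statement is true.

[⇐] Suppose N is even; write N = 2j. Then 3N + 10 = 3·(2j) + 10 = 2·3j + 10, which is even.

[⇒] Suppose 3N + 10 is even. Since 3 is odd, 3N and N have the same parity, so 3N + 10 ≡ N + 10 (mod 2). As 10 is even, 3N + 10 is even exactly when N is even. Thus N is even.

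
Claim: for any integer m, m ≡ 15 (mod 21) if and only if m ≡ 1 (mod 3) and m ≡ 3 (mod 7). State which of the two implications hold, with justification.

[⇒] This fails: m = 15 gives 15 ≡ 15 (mod 21) but 15 ≡ 0 (mod 3), so the conjunction on the right does not hold.

[⇐] This fails: m = 10 satisfies both congruences on the right (10 ≡ 1 mod 3 and 10 ≡ 3 mod 7) yet 10 ≡ 10 (mod 21), not 15.

Both directions fail.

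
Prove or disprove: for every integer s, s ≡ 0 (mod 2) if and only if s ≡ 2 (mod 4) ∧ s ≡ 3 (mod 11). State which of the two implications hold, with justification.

(⇒) fails; (⇐) holds.

(⟹) This fails: s = 0 gives 0 ≡ 0 (mod 2) but 0 ≡ 0 (mod 4), so the conjunction on the right does not hold.

(⟸) Conversely, if s ≡ 2 (mod 4) and s ≡ 3 (mod 11), then by the Chinese remainder theorem s ≡ 14 (mod 44). Since 14 ≡ 0 (mod 2) and 2 ∣ 44, we get s ≡ 0 (mod 2).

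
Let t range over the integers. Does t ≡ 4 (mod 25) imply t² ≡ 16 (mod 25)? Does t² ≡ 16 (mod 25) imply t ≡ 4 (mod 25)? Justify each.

The forward direction holds; the converse fails.

(⇒) Suppose t ≡ 4 (mod 25). Write t = 25j + 4. Then (25j + 4)² = 625j² + 200j + 16 = 25(25j² + 8j) + 16, so t² ≡ 16 (mod 25).

(⇐) This fails: take t = 21. Then 21² = 441 ≡ 16 (mod 25), yet 21 ≡ 21 (mod 25), not 4.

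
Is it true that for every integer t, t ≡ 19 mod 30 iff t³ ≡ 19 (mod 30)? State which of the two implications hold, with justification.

Both implications hold.

[⇐] Suppose t³ ≡ 19 (mod 30). The only residue r in {0, …, 29} with r³ ≡ 19 (mod 30) is r = 19, so t ≡ 19 (mod 30).

[⇒] Suppose t ≡ 19 mod 30. Write t = 30j + 19. Then (30j + 19)³ = 27000j³ + 51300j² + 32490j + 6859 = 30(900j³ + 1710j² + 1083j + 228) + 19, so t³ ≡ 19 (mod 30).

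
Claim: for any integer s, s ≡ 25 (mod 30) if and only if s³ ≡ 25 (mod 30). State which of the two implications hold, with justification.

Converse. Suppose s³ ≡ 25 (mod 30). The only residue r in {0, …, 29} with r³ ≡ 25 (mod 30) is r = 25, so s ≡ 25 (mod 30).

Forward direction. Suppose s ≡ 25 (mod 30). Write s = 30j + 25. Then (30j + 25)³ = 27000j³ + 67500j² + 56250j + 15625 = 30(900j³ + 2250j² + 1875j + 520) + 25, so s³ ≡ 25 (mod 30).

Both implications hold.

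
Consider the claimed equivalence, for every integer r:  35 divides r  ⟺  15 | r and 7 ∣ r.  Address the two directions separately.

(←) Suppose 15 ∣ r and 7 ∣ r. Any common multiple of 15 and 7 is a multiple of their lcm; here gcd(15, 7) = 1, so lcm(15, 7) = 15·7 = 105, so 105 ∣ r. Since 35 ∣ 105, it follows that 35 ∣ r.

(→) This fails: take r = 35. Certainly 35 ∣ 35, but 15 ∤ 35.

Only the reverse direction holds.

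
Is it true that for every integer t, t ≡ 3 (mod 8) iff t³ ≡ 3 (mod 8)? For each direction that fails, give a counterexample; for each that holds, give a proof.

Both directions hold.

(⟹) Suppose t ≡ 3 (mod 8). Write t = 8j + 3. Then (8j + 3)³ = 512j³ + 576j² + 216j + 27 = 8(64j³ + 72j² + 27j + 3) + 3, so t³ ≡ 3 (mod 8).

(⟸) Conversely, suppose t³ ≡ 3 (mod 8). The only residue r in {0, …, 7} with r³ ≡ 3 (mod 8) is r = 3, so t ≡ 3 (mod 8).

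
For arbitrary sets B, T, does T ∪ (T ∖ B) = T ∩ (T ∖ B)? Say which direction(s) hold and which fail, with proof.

(⊆) fails; (⊇) holds.

Forward inclusion. This inclusion fails. Take B = {1}, T = {1}; then 1 ∈ T ∪ (T ∖ B) but 1 ∉ T ∩ (T ∖ B).

Reverse inclusion. Let x ∈ T ∩ (T ∖ B). Then x ∈ T and x ∉ B, from which x ∈ T ∪ (T ∖ B).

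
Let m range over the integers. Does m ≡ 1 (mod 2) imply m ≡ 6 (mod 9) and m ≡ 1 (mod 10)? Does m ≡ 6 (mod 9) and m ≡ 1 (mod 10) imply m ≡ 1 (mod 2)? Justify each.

Not equivalent: only (⇐) holds.

[⇒] This fails: m = 1 gives 1 ≡ 1 (mod 2) but 1 ≡ 1 (mod 9), so the conjunction on the right does not hold.

[⇐] Conversely, if m ≡ 6 (mod 9) and m ≡ 1 (mod 10), then by the Chinese remainder theorem m ≡ 51 (mod 90). Since 51 ≡ 1 (mod 2) and 2 ∣ 90, we get m ≡ 1 (mod 2).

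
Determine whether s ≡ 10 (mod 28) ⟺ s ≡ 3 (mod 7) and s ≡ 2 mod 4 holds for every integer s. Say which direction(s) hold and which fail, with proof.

Forward direction. Suppose s ≡ 10 (mod 28); write s = 28j + 10. Since 7 ∣ 28, reducing mod 7 gives s ≡ 10 ≡ 3 (mod 7); since 4 ∣ 28, reducing mod 4 gives s ≡ 10 ≡ 2 (mod 4).

Converse. If s ≡ 3 (mod 7) and s ≡ 2 (mod 4), then by the Chinese remainder theorem s ≡ 10 (mod 28). This is exactly s ≡ 10 (mod 28).

Both directions hold.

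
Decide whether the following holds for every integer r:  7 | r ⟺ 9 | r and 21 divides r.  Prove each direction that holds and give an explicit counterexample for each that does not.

(⟹) This fails: take r = 7. Certainly 7 ∣ 7, but 9 ∤ 7.

(⟸) Suppose 9 ∣ r and 21 ∣ r. Any common multiple of 9 and 21 is a multiple of their lcm; here lcm(9, 21) = 9·21/gcd(9, 21) = 189/3 = 63, so 63 ∣ r. Since 7 ∣ 63, it follows that 7 ∣ r.

The forward direction fails; the converse holds.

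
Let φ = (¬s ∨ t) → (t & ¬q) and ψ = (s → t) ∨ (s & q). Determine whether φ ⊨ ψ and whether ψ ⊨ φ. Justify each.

Neither implication holds.

(⟹) This fails. Under q = F, t = F, s = T, the left side is true but the right side is false.

(⟸) This fails. Under q = F, t = F, s = F, the left side is false but the right side is true.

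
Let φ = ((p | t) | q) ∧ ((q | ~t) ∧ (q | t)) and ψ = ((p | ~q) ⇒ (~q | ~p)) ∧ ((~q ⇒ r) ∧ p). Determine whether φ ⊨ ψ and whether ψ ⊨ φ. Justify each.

Neither implication holds.

[⇒] This fails. Under p = F, r = F, q = T, t = F, the left side is true but the right side is false.

[⇐] This fails. Under p = T, r = T, q = F, t = T, the left side is false but the right side is true.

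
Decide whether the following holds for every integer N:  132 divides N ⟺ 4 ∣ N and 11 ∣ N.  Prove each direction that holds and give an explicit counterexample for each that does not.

Only the forward implication holds.

(⟹) If 132 ∣ N, write N = 132q. Since 132 = 33·4, N = 4·(33q), so 4 ∣ N; and since 132 = 12·11, N = 11·(12q), so 11 ∣ N.

(⟸) This fails: take N = 44. Both 4 ∣ 44 and 11 ∣ 44, yet 44 is not a multiple of 132 (since 44 = 0·132 + 44), so 132 ∤ 44.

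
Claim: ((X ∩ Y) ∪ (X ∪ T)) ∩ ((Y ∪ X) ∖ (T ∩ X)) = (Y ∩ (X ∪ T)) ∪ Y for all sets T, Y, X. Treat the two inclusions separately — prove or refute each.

Forward inclusion. This inclusion fails. Take T = ∅, Y = ∅, X = {1}; then 1 ∈ ((X ∩ Y) ∪ (X ∪ T)) ∩ ((Y ∪ X) ∖ (T ∩ X)) but 1 ∉ (Y ∩ (X ∪ T)) ∪ Y.

Reverse inclusion. This inclusion fails. Take T = ∅, Y = {1}, X = ∅; then 1 ∈ (Y ∩ (X ∪ T)) ∪ Y but 1 ∉ ((X ∩ Y) ∪ (X ∪ T)) ∩ ((Y ∪ X) ∖ (T ∩ X)).

Neither inclusion holds.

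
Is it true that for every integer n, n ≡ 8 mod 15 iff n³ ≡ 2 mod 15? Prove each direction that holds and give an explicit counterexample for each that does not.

Forward direction. Suppose n ≡ 8 mod 15. Write n = 15j + 8. Then (15j + 8)³ = 3375j³ + 5400j² + 2880j + 512 = 15(225j³ + 360j² + 192j + 34) + 2, so n³ ≡ 2 (mod 15).

Converse. Suppose n³ ≡ 2 (mod 15). The only residue r in {0, …, 14} with r³ ≡ 2 (mod 15) is r = 8, so n ≡ 8 (mod 15).

The biconditional holds.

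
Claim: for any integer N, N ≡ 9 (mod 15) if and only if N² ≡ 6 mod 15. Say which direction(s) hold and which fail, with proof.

Only the forward implication holds.

[⇒] Suppose N ≡ 9 (mod 15). Write N = 15j + 9. Then (15j + 9)² = 225j² + 270j + 81 = 15(15j² + 18j + 5) + 6, so N² ≡ 6 (mod 15).

[⇐] This fails: take N = 6. Then 6² = 36 ≡ 6 (mod 15), yet 6 ≡ 6 (mod 15), not 9.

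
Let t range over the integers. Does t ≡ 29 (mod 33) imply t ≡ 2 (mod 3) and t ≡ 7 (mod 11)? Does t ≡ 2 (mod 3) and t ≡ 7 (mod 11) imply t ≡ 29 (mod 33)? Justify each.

The biconditional holds.

Forward direction. Suppose t ≡ 29 (mod 33); write t = 33j + 29. Since 3 ∣ 33, reducing mod 3 gives t ≡ 29 ≡ 2 (mod 3); since 11 ∣ 33, reducing mod 11 gives t ≡ 29 ≡ 7 (mod 11).

Converse. If t ≡ 2 (mod 3) and t ≡ 7 (mod 11), then by the Chinese remainder theorem t ≡ 29 (mod 33). This is exactly t ≡ 29 (mod 33).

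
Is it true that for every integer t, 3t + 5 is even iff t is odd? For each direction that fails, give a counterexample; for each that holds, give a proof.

(←) Suppose t is odd; write t = 2j + 1. Then 3t + 5 = 3·(2j + 1) + 5 = 2·3j + 8, which is even.

(→) Suppose 3t + 5 is even. Since 3 is odd, 3t and t have the same parity, so 3t + 5 ≡ t + 5 (mod 2). As 5 is odd, 3t + 5 is even exactly when t is odd. Thus t is odd.

The biconditional holds.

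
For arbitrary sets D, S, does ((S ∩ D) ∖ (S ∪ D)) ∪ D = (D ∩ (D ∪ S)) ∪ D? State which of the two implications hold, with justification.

(⊆) Let x ∈ ((S ∩ D) ∖ (S ∪ D)) ∪ D. Then either x ∈ D and x ∉ S; or x ∈ D ∩ S. In each case x ∈ (D ∩ (D ∪ S)) ∪ D, so ((S ∩ D) ∖ (S ∪ D)) ∪ D ⊆ (D ∩ (D ∪ S)) ∪ D.

(⊇) Let x ∈ (D ∩ (D ∪ S)) ∪ D. Then either x ∈ D and x ∉ S; or x ∈ D ∩ S. In each case x ∈ ((S ∩ D) ∖ (S ∪ D)) ∪ D, so (D ∩ (D ∪ S)) ∪ D ⊆ ((S ∩ D) ∖ (S ∪ D)) ∪ D.

Both inclusions hold; the sets are equal.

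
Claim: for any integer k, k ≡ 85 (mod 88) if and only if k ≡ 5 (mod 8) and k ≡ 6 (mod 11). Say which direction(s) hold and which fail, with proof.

Both directions fail.

(⟹) This fails: k = 85 gives 85 ≡ 85 (mod 88) but 85 ≡ 8 (mod 11), so the conjunction on the right does not hold.

(⟸) This fails: k = 61 satisfies both congruences on the right (61 ≡ 5 mod 8 and 61 ≡ 6 mod 11) yet 61 ≡ 61 (mod 88), not 85.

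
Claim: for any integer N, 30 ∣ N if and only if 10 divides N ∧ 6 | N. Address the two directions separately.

[⇐] Suppose 10 ∣ N and 6 ∣ N. Any common multiple of 10 and 6 is a multiple of their lcm; here lcm(10, 6) = 10·6/gcd(10, 6) = 60/2 = 30, so 30 ∣ N.

[⇒] If 30 ∣ N, write N = 30q. Since 30 = 3·10, N = 10·(3q), so 10 ∣ N; and since 30 = 5·6, N = 6·(5q), so 6 ∣ N.

Equivalent; both directions hold.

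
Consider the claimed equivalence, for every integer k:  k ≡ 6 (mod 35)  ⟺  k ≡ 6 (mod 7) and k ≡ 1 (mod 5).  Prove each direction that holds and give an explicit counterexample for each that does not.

Equivalent; both directions hold.

[⇒] Suppose k ≡ 6 (mod 35); write k = 35j + 6. Since 7 ∣ 35, reducing mod 7 gives k ≡ 6 (mod 7); since 5 ∣ 35, reducing mod 5 gives k ≡ 6 ≡ 1 (mod 5).

[⇐] Conversely, if k ≡ 6 (mod 7) and k ≡ 1 (mod 5), then by the Chinese remainder theorem k ≡ 6 (mod 35). This is exactly k ≡ 6 (mod 35).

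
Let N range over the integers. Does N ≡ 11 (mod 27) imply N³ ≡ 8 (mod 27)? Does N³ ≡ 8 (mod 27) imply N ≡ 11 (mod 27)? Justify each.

The forward direction holds; the converse fails.

(⇒) Suppose N ≡ 11 (mod 27). Write N = 27j + 11. Then (27j + 11)³ = 19683j³ + 24057j² + 9801j + 1331 = 27(729j³ + 891j² + 363j + 49) + 8, so N³ ≡ 8 (mod 27).

(⇐) This fails: take N = 2. Then 2³ = 8 ≡ 8 (mod 27), yet 2 ≡ 2 (mod 27), not 11.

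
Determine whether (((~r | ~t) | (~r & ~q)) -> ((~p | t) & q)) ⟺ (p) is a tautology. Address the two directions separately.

(⇒) This fails. Under q = T, t = F, p = F, r = F, the left side is true but the right side is false.

(⇐) This fails. Under q = F, t = F, p = T, r = F, the left side is false but the right side is true.

(⇒) fails and (⇐) fails.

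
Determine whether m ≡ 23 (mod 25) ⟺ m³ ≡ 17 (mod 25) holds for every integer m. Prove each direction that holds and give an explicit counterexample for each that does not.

Equivalent; both directions hold.

(→) Suppose m ≡ 23 (mod 25). Write m = 25j + 23. Then (25j + 23)³ = 15625j³ + 43125j² + 39675j + 12167 = 25(625j³ + 1725j² + 1587j + 486) + 17, so m³ ≡ 17 (mod 25).

(←) Conversely, suppose m³ ≡ 17 (mod 25). The only residue r in {0, …, 24} with r³ ≡ 17 (mod 25) is r = 23, so m ≡ 23 (mod 25).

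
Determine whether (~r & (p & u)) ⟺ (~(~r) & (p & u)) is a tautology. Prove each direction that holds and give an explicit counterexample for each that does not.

Neither implication holds.

[⇒] This fails. Under u = T, p = T, r = F, the left side is true but the right side is false.

[⇐] This fails. Under u = T, p = T, r = T, the left side is false but the right side is true.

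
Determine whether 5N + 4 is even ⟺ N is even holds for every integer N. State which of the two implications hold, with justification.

Both implications hold.

[⇒] Suppose 5N + 4 is even. Since 5 is odd, 5N and N have the same parity, so 5N + 4 ≡ N + 4 (mod 2). As 4 is even, 5N + 4 is even exactly when N is even. Thus N is even.

[⇐] Conversely, suppose N is even; write N = 2j. Then 5N + 4 = 5·(2j) + 4 = 2·5j + 4, which is even.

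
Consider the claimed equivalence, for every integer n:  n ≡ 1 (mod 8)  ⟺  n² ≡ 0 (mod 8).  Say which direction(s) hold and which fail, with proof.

(⟹) This fails: take n = 1. Then 1 ≡ 1 (mod 8), but 1² = 1 ≡ 1 (mod 8), not 0.

(⟸) This fails: take n = 0. Then 0² = 0 ≡ 0 (mod 8), yet 0 ≡ 0 (mod 8), not 1.

Neither direction holds.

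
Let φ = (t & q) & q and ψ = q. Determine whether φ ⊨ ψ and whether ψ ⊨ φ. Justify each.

Forward direction. Assume the antecedent. If q is true, q reduces to true regardless of the other variables. If q is false, the antecedent cannot hold. Either way q holds.

Converse. This fails. Under q = T, t = F, the left side is false but the right side is true.

The forward direction holds; the converse fails.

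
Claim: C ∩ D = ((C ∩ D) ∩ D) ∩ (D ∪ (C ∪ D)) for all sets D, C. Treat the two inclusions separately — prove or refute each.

The two sets are equal.

(⟸) Let x ∈ ((C ∩ D) ∩ D) ∩ (D ∪ (C ∪ D)). Then x ∈ D ∩ C, from which x ∈ C ∩ D.

(⟹) Let x ∈ C ∩ D. Then x ∈ D ∩ C, from which x ∈ ((C ∩ D) ∩ D) ∩ (D ∪ (C ∪ D)).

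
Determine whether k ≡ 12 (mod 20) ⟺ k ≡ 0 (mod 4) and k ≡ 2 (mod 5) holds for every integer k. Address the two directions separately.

Both directions hold.

(→) Suppose k ≡ 12 (mod 20); write k = 20j + 12. Since 4 ∣ 20, reducing mod 4 gives k ≡ 12 ≡ 0 (mod 4); since 5 ∣ 20, reducing mod 5 gives k ≡ 12 ≡ 2 (mod 5).

(←) Conversely, if k ≡ 0 (mod 4) and k ≡ 2 (mod 5), then by the Chinese remainder theorem k ≡ 12 (mod 20). This is exactly k ≡ 12 (mod 20).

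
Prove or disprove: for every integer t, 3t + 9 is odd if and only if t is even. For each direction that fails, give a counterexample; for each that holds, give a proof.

The biconditional holds.

(→) Suppose 3t + 9 is odd. Since 3 is odd, 3t and t have the same parity, so 3t + 9 ≡ t + 9 (mod 2). As 9 is odd, 3t + 9 is odd exactly when t is even. Thus t is even.

(←) Conversely, suppose t is even; write t = 2j. Then 3t + 9 = 3·(2j) + 9 = 2·3j + 9, which is odd.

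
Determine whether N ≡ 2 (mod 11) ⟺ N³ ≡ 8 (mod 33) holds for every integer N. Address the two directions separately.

(⇒) fails; (⇐) holds.

(⇒) This fails: take N = 13. Then 13 ≡ 2 (mod 11), but 13³ = 2197 ≡ 19 (mod 33), not 8.

(⇐) Conversely, the residues r modulo 33 with r³ ≡ 8 (mod 33) are exactly {2}, and each is ≡ 2 (mod 11).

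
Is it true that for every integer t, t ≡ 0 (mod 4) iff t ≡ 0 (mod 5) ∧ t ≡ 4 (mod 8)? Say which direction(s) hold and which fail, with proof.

(⇒) This fails: t = 0 gives 0 ≡ 0 (mod 4) but 0 ≡ 0 (mod 8), so the conjunction on the right does not hold.

(⇐) Conversely, if t ≡ 0 (mod 5) and t ≡ 4 (mod 8), then by the Chinese remainder theorem t ≡ 20 (mod 40). Since 20 ≡ 0 (mod 4) and 4 ∣ 40, we get t ≡ 0 (mod 4).

Only the converse holds.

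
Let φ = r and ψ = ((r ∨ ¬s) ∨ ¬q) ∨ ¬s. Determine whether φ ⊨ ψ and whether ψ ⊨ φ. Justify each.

Forward direction. Assume the antecedent. If s is true, the antecedent forces (s = T, r = T, q = F) or (s = T, r = T, q = T), and ((r ∨ ¬s) ∨ ¬q) ∨ ¬s holds there. If s is false, ((r ∨ ¬s) ∨ ¬q) ∨ ¬s reduces to true regardless of the other variables. Either way ((r ∨ ¬s) ∨ ¬q) ∨ ¬s holds.

Converse. This fails. Under s = F, r = F, q = F, the left side is false but the right side is true.

Not equivalent: only (⇒) holds.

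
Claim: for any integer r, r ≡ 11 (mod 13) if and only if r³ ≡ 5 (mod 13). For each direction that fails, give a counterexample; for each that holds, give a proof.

Only the forward direction holds.

(⇒) Suppose r ≡ 11 (mod 13). Write r = 13j + 11. Then (13j + 11)³ = 2197j³ + 5577j² + 4719j + 1331 = 13(169j³ + 429j² + 363j + 102) + 5, so r³ ≡ 5 (mod 13).

(⇐) This fails: take r = 7. Then 7³ = 343 ≡ 5 (mod 13), yet 7 ≡ 7 (mod 13), not 11.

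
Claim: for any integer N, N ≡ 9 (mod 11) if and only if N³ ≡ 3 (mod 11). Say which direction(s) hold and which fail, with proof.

Equivalent; both directions hold.

[⇒] Suppose N ≡ 9 (mod 11). Write N = 11j + 9. Then (11j + 9)³ = 1331j³ + 3267j² + 2673j + 729 = 11(121j³ + 297j² + 243j + 66) + 3, so N³ ≡ 3 (mod 11).

[⇐] Conversely, suppose N³ ≡ 3 (mod 11). The only residue r in {0, …, 10} with r³ ≡ 3 (mod 11) is r = 9, so N ≡ 9 (mod 11).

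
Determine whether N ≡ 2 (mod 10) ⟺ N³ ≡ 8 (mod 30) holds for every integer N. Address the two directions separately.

[⇒] This fails: take N = 12. Then 12 ≡ 2 (mod 10), but 12³ = 1728 ≡ 18 (mod 30), not 8.

[⇐] Conversely, the residues r modulo 30 with r³ ≡ 8 (mod 30) are exactly {2}, and each is ≡ 2 (mod 10).

The forward direction fails; the converse holds.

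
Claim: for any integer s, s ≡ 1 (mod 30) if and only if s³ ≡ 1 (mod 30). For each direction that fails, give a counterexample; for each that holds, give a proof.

(←) Suppose s³ ≡ 1 (mod 30). The only residue r in {0, …, 29} with r³ ≡ 1 (mod 30) is r = 1, so s ≡ 1 (mod 30).

(→) Suppose s ≡ 1 (mod 30). Write s = 30j + 1. Then (30j + 1)³ = 27000j³ + 2700j² + 90j + 1 = 30(900j³ + 90j² + 3j) + 1, so s³ ≡ 1 (mod 30).

Equivalent; both directions hold.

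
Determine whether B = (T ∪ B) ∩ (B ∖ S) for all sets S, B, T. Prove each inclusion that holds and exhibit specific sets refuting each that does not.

Forward inclusion. This inclusion fails. Take S = {1}, B = {1}, T = ∅; then 1 ∈ B but 1 ∉ (T ∪ B) ∩ (B ∖ S).

Reverse inclusion. Let x ∈ (T ∪ B) ∩ (B ∖ S). Then either x ∈ B and x ∉ S, T; or x ∈ B ∩ T and x ∉ S. In each case x ∈ B, so (T ∪ B) ∩ (B ∖ S) ⊆ B.

Only the reverse inclusion holds.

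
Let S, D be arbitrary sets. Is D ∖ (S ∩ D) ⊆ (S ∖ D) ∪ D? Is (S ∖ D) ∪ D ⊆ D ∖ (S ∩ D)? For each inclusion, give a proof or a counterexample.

Forward inclusion. Let x ∈ D ∖ (S ∩ D). Then x ∈ D and x ∉ S, from which x ∈ (S ∖ D) ∪ D.

Reverse inclusion. This inclusion fails. Take S = {1}, D = ∅; then 1 ∈ (S ∖ D) ∪ D but 1 ∉ D ∖ (S ∩ D).

(⊆) holds; (⊇) fails.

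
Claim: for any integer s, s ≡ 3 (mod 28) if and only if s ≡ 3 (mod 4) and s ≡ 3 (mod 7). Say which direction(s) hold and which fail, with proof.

Both implications hold.

(→) Suppose s ≡ 3 (mod 28); write s = 28j + 3. Since 4 ∣ 28, reducing mod 4 gives s ≡ 3 (mod 4); since 7 ∣ 28, reducing mod 7 gives s ≡ 3 (mod 7).

(←) Conversely, if s ≡ 3 (mod 4) and s ≡ 3 (mod 7), then by the Chinese remainder theorem s ≡ 3 (mod 28). This is exactly s ≡ 3 (mod 28).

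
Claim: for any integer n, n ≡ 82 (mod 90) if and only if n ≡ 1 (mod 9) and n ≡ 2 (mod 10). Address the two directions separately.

(⟹) Suppose n ≡ 82 (mod 90); write n = 90j + 82. Since 9 ∣ 90, reducing mod 9 gives n ≡ 82 ≡ 1 (mod 9); since 10 ∣ 90, reducing mod 10 gives n ≡ 82 ≡ 2 (mod 10).

(⟸) Conversely, if n ≡ 1 (mod 9) and n ≡ 2 (mod 10), then by the Chinese remainder theorem n ≡ 82 (mod 90). This is exactly n ≡ 82 (mod 90).

Equivalent; both directions hold.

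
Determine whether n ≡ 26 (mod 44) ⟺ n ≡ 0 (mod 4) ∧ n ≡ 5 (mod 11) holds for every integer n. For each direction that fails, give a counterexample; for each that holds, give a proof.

Both directions fail.

Forward direction. This fails: n = 26 gives 26 ≡ 26 (mod 44) but 26 ≡ 2 (mod 4), so the conjunction on the right does not hold.

Converse. This fails: n = 16 satisfies both congruences on the right (16 ≡ 0 mod 4 and 16 ≡ 5 mod 11) yet 16 ≡ 16 (mod 44), not 26.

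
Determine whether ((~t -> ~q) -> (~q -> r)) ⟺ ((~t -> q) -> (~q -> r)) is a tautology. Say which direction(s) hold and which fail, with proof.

(⇒) Assume the antecedent. If r is true, (~t -> q) -> (~q -> r) reduces to true regardless of the other variables. If r is false, the antecedent forces (t = F, r = F, q = T) or (t = T, r = F, q = T), and (~t -> q) -> (~q -> r) holds there. Either way (~t -> q) -> (~q -> r) holds.

(⇐) This fails. Under t = F, r = F, q = F, the left side is false but the right side is true.

Only the forward direction holds.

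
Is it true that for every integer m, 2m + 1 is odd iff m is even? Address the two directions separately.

(⇐) Suppose m is even. Since 2 is even, 2m is even for every m, so 2m + 1 has the same parity as 1, which is odd. Hence 2m + 1 is odd.

(⇒) This fails: take m = 1. Then 2m + 1 = 3, which is odd, yet m = 1 is odd, not even.

Only the reverse direction holds.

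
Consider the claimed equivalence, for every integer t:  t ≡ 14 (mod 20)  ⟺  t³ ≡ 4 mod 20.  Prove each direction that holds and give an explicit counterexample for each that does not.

(⟸) This fails: take t = 4. Then 4³ = 64 ≡ 4 (mod 20), yet 4 ≡ 4 (mod 20), not 14.

(⟹) Suppose t ≡ 14 (mod 20). Write t = 20j + 14. Then (20j + 14)³ = 8000j³ + 16800j² + 11760j + 2744 = 20(400j³ + 840j² + 588j + 137) + 4, so t³ ≡ 4 (mod 20).

The forward direction holds; the converse fails.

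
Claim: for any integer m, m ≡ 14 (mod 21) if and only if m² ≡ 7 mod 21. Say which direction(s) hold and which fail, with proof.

(⟹) Suppose m ≡ 14 (mod 21). Write m = 21j + 14. Then (21j + 14)² = 441j² + 588j + 196 = 21(21j² + 28j + 9) + 7, so m² ≡ 7 (mod 21).

(⟸) This fails: take m = 7. Then 7² = 49 ≡ 7 (mod 21), yet 7 ≡ 7 (mod 21), not 14.

The forward direction holds; the converse fails.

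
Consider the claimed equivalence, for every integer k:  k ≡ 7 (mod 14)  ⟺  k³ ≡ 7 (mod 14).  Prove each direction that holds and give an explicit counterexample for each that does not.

Forward direction. Suppose k ≡ 7 (mod 14). Write k = 14j + 7. Then (14j + 7)³ = 2744j³ + 4116j² + 2058j + 343 = 14(196j³ + 294j² + 147j + 24) + 7, so k³ ≡ 7 (mod 14).

Converse. Suppose k³ ≡ 7 (mod 14). The only residue r in {0, …, 13} with r³ ≡ 7 (mod 14) is r = 7, so k ≡ 7 (mod 14).

Both implications hold.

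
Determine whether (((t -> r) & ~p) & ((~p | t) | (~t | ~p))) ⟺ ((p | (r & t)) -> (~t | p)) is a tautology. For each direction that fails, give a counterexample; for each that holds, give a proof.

(→) This fails. Under t = T, p = F, r = T, the left side is true but the right side is false.

(←) This fails. Under t = T, p = F, r = F, the left side is false but the right side is true.

Both directions fail.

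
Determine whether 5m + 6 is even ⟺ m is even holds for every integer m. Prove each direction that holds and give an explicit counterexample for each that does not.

Both directions hold.

(⟹) Suppose 5m + 6 is even. Since 5 is odd, 5m and m have the same parity, so 5m + 6 ≡ m + 6 (mod 2). As 6 is even, 5m + 6 is even exactly when m is even. Thus m is even.

(⟸) Conversely, suppose m is even; write m = 2j. Then 5m + 6 = 5·(2j) + 6 = 2·5j + 6, which is even.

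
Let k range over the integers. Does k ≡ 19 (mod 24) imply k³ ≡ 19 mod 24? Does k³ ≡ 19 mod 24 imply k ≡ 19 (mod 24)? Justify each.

The biconditional holds.

(⟸) Suppose k³ ≡ 19 (mod 24). The only residue r in {0, …, 23} with r³ ≡ 19 (mod 24) is r = 19, so k ≡ 19 (mod 24).

(⟹) Suppose k ≡ 19 (mod 24). Write k = 24j + 19. Then (24j + 19)³ = 13824j³ + 32832j² + 25992j + 6859 = 24(576j³ + 1368j² + 1083j + 285) + 19, so k³ ≡ 19 (mod 24).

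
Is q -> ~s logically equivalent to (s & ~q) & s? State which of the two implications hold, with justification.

(⇐) Assume the antecedent. If q is true, the antecedent cannot hold. If q is false, q -> ~s reduces to true regardless of the other variables. Either way q -> ~s holds.

(⇒) This fails. Under q = F, s = F, the left side is true but the right side is false.

The forward direction fails; the converse holds.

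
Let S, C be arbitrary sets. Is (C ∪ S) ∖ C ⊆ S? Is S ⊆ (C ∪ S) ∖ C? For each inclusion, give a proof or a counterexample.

(⟸) This inclusion fails. Take S = {1}, C = {1}; then 1 ∈ S but 1 ∉ (C ∪ S) ∖ C.

(⟹) Let x ∈ (C ∪ S) ∖ C. Then x ∈ S and x ∉ C, from which x ∈ S.

The sets are not equal: only the forward inclusion holds.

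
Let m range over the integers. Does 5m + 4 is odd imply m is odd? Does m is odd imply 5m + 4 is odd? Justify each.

(→) Suppose 5m + 4 is odd. Since 5 is odd, 5m and m have the same parity, so 5m + 4 ≡ m + 4 (mod 2). As 4 is even, 5m + 4 is odd exactly when m is odd. Thus m is odd.

(←) Conversely, suppose m is odd; write m = 2j + 1. Then 5m + 4 = 5·(2j + 1) + 4 = 2·5j + 9, which is odd.

Both directions hold; the statement is true.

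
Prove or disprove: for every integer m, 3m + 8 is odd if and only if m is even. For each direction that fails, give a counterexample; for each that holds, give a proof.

[⇒] This fails: m = 7 gives 3m + 8 = 29, which is odd, but 7 is odd, not even.

[⇐] This also fails: m = 0 is even, but 3m + 8 = 8 is even, not odd.

Neither direction holds.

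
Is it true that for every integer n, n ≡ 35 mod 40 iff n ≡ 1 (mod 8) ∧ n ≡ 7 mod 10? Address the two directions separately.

Neither implication holds.

(⟹) This fails: n = 35 gives 35 ≡ 35 (mod 40) but 35 ≡ 3 (mod 8), so the conjunction on the right does not hold.

(⟸) This fails: n = 17 satisfies both congruences on the right (17 ≡ 1 mod 8 and 17 ≡ 7 mod 10) yet 17 ≡ 17 (mod 40), not 35.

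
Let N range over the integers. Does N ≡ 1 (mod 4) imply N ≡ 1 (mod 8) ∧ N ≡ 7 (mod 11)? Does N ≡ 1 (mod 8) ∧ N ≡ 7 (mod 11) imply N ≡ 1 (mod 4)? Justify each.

(⇐) If N ≡ 1 (mod 8) and N ≡ 7 (mod 11), then by the Chinese remainder theorem N ≡ 73 (mod 88). Since 73 ≡ 1 (mod 4) and 4 ∣ 88, we get N ≡ 1 (mod 4).

(⇒) This fails: N = 1 gives 1 ≡ 1 (mod 4) but 1 ≡ 1 (mod 11), so the conjunction on the right does not hold.

The forward direction fails; the converse holds.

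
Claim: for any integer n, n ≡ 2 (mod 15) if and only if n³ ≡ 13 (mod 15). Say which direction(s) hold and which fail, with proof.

(⇒) This fails: take n = 2. Then 2 ≡ 2 (mod 15), but 2³ = 8 ≡ 8 (mod 15), not 13.

(⇐) This fails: take n = 7. Then 7³ = 343 ≡ 13 (mod 15), yet 7 ≡ 7 (mod 15), not 2.

(⇒) fails and (⇐) fails.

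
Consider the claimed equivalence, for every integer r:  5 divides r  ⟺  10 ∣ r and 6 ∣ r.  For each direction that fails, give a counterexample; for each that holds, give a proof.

The forward direction fails; the converse holds.

[⇐] Suppose 10 ∣ r and 6 ∣ r. Any common multiple of 10 and 6 is a multiple of their lcm; here lcm(10, 6) = 10·6/gcd(10, 6) = 60/2 = 30, so 30 ∣ r. Since 5 ∣ 30, it follows that 5 ∣ r.

[⇒] This fails: take r = 5. Certainly 5 ∣ 5, but 10 ∤ 5.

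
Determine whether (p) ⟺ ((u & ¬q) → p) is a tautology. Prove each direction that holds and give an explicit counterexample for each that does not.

Only the forward implication holds.

[⇐] This fails. Under q = F, u = F, p = F, the left side is false but the right side is true.

[⇒] Assume the antecedent. If q is true, (u & ¬q) → p reduces to true regardless of the other variables. If q is false, the antecedent forces (q = F, u = F, p = T) or (q = F, u = T, p = T), and (u & ¬q) → p holds there. Either way (u & ¬q) → p holds.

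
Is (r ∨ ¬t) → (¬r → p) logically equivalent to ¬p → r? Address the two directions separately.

[⇒] This fails. Under t = T, r = F, p = F, the left side is true but the right side is false.

[⇐] Assume the antecedent. If r is true, (r ∨ ¬t) → (¬r → p) reduces to true regardless of the other variables. If r is false, the antecedent forces (t = F, r = F, p = T) or (t = T, r = F, p = T), and (r ∨ ¬t) → (¬r → p) holds there. Either way (r ∨ ¬t) → (¬r → p) holds.

The forward direction fails; the converse holds.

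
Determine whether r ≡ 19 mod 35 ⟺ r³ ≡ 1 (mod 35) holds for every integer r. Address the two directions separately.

(⇒) fails and (⇐) fails.

(⇒) This fails: take r = 19. Then 19 ≡ 19 (mod 35), but 19³ = 6859 ≡ 34 (mod 35), not 1.

(⇐) This fails: take r = 1. Then 1³ = 1 ≡ 1 (mod 35), yet 1 ≡ 1 (mod 35), not 19.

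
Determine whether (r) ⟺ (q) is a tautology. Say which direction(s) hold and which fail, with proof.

(⇒) fails and (⇐) fails.

[⇒] This fails. Under q = F, r = T, the left side is true but the right side is false.

[⇐] This fails. Under q = T, r = F, the left side is false but the right side is true.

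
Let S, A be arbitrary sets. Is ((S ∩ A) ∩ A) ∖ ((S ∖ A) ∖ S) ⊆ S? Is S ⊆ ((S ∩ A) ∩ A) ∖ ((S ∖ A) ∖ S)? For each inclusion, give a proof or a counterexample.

Only the forward inclusion holds.

Reverse inclusion. This inclusion fails. Take S = {1}, A = ∅; then 1 ∈ S but 1 ∉ ((S ∩ A) ∩ A) ∖ ((S ∖ A) ∖ S).

Forward inclusion. Let x ∈ ((S ∩ A) ∩ A) ∖ ((S ∖ A) ∖ S). Then x ∈ S ∩ A, from which x ∈ S.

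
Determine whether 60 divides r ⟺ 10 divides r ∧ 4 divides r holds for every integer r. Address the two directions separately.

[⇒] If 60 ∣ r, write r = 60q. Since 60 = 6·10, r = 10·(6q), so 10 ∣ r; and since 60 = 15·4, r = 4·(15q), so 4 ∣ r.

[⇐] This fails: take r = 20. Both 10 ∣ 20 and 4 ∣ 20, yet 20 is not a multiple of 60 (since 20 = 0·60 + 20), so 60 ∤ 20.

(⇒) holds; (⇐) fails.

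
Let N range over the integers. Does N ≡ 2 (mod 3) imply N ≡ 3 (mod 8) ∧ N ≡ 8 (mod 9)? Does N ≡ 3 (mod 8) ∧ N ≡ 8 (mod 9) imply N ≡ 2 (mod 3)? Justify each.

(⇒) This fails: N = 2 gives 2 ≡ 2 (mod 3) but 2 ≡ 2 (mod 8), so the conjunction on the right does not hold.

(⇐) Conversely, if N ≡ 3 (mod 8) and N ≡ 8 (mod 9), then by the Chinese remainder theorem N ≡ 35 (mod 72). Since 35 ≡ 2 (mod 3) and 3 ∣ 72, we get N ≡ 2 (mod 3).

Only the reverse direction holds.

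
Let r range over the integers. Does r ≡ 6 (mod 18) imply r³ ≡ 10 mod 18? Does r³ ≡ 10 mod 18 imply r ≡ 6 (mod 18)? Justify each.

[⇒] This fails: take r = 6. Then 6 ≡ 6 (mod 18), but 6³ = 216 ≡ 0 (mod 18), not 10.

[⇐] This fails: take r = 4. Then 4³ = 64 ≡ 10 (mod 18), yet 4 ≡ 4 (mod 18), not 6.

Neither direction holds.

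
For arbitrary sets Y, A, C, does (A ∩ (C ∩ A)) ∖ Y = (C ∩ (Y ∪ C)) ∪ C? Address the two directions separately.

(⟹) Let x ∈ (A ∩ (C ∩ A)) ∖ Y. Then x ∈ A ∩ C and x ∉ Y, from which x ∈ (C ∩ (Y ∪ C)) ∪ C.

(⟸) This inclusion fails. Take Y = ∅, A = ∅, C = {1}; then 1 ∈ (C ∩ (Y ∪ C)) ∪ C but 1 ∉ (A ∩ (C ∩ A)) ∖ Y.

The sets are not equal: only the forward inclusion holds.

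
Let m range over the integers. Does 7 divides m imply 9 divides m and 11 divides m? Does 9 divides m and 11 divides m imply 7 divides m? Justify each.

[⇒] This fails: take m = 7. Certainly 7 ∣ 7, but 9 ∤ 7.

[⇐] This fails: take m = 99. Both 9 ∣ 99 and 11 ∣ 99, yet 99 is not a multiple of 7 (since 99 = 14·7 + 1), so 7 ∤ 99.

(⇒) fails and (⇐) fails.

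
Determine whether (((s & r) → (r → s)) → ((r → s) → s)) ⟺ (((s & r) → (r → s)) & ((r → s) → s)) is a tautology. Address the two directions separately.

Equivalent; both directions hold.

(⇒) Assume the antecedent. If s is true, the consequent reduces to true regardless of the other variables. If s is false, the antecedent forces (s = F, r = T), and the consequent holds there. Either way the consequent holds.

(⇐) Assume the antecedent. If s is true, the consequent reduces to true regardless of the other variables. If s is false, the antecedent forces (s = F, r = T), and the consequent holds there. Either way the consequent holds.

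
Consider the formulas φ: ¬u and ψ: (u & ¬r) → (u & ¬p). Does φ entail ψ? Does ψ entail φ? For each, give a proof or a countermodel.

[⇐] This fails. Under p = F, u = T, r = F, the left side is false but the right side is true.

[⇒] Assume the antecedent. If p is true, the antecedent forces (p = T, u = F, r = F) or (p = T, u = F, r = T), and (u & ¬r) → (u & ¬p) holds there. If p is false, (u & ¬r) → (u & ¬p) reduces to true regardless of the other variables. Either way (u & ¬r) → (u & ¬p) holds.

Not equivalent: only (⇒) holds.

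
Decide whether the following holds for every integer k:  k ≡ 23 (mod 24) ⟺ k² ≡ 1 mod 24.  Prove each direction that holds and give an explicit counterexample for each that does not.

(⇒) holds; (⇐) fails.

Forward direction. Suppose k ≡ 23 (mod 24). Write k = 24j + 23. Then (24j + 23)² = 576j² + 1104j + 529 = 24(24j² + 46j + 22) + 1, so k² ≡ 1 (mod 24).

Converse. This fails: take k = 1. Then 1² = 1 ≡ 1 (mod 24), yet 1 ≡ 1 (mod 24), not 23.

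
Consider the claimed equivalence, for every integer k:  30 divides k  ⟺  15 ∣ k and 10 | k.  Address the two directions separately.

Both implications hold.

[⇒] If 30 ∣ k, write k = 30q. Since 30 = 2·15, k = 15·(2q), so 15 ∣ k; and since 30 = 3·10, k = 10·(3q), so 10 ∣ k.

[⇐] Suppose 15 ∣ k and 10 ∣ k. Any common multiple of 15 and 10 is a multiple of their lcm; here lcm(15, 10) = 15·10/gcd(15, 10) = 150/5 = 30, so 30 ∣ k.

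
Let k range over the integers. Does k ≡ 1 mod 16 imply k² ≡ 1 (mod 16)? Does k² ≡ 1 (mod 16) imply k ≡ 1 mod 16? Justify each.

Not equivalent: only (⇒) holds.

(→) Suppose k ≡ 1 mod 16. Write k = 16j + 1. Then (16j + 1)² = 256j² + 32j + 1 = 16(16j² + 2j) + 1, so k² ≡ 1 (mod 16).

(←) This fails: take k = 7. Then 7² = 49 ≡ 1 (mod 16), yet 7 ≡ 7 (mod 16), not 1.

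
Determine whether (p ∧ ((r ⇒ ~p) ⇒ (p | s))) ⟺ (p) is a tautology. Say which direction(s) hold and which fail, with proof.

[⇒] Assume the antecedent. If p is true, p reduces to true regardless of the other variables. If p is false, the antecedent cannot hold. Either way p holds.

[⇐] Assume the antecedent. If p is true, p ∧ ((r ⇒ ~p) ⇒ (p | s)) reduces to true regardless of the other variables. If p is false, the antecedent cannot hold. Either way p ∧ ((r ⇒ ~p) ⇒ (p | s)) holds.

Both directions hold; the statement is true.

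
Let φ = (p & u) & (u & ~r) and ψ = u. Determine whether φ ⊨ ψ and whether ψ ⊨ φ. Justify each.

The forward direction holds; the converse fails.

Forward direction. Assume the antecedent. If p is true, the antecedent forces (p = T, r = F, u = T), and u holds there. If p is false, the antecedent cannot hold. Either way u holds.

Converse. This fails. Under p = F, r = F, u = T, the left side is false but the right side is true.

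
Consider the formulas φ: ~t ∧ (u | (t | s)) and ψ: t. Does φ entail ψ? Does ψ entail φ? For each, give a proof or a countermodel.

Both directions fail.

(⇒) This fails. Under s = T, t = F, u = F, the left side is true but the right side is false.

(⇐) This fails. Under s = F, t = T, u = F, the left side is false but the right side is true.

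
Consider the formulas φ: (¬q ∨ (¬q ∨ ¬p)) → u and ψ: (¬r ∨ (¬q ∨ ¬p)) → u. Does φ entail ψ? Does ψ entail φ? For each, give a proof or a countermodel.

Forward direction. This fails. Under q = T, u = F, r = F, p = T, the left side is true but the right side is false.

Converse. Assume the antecedent. If u is true, (¬q ∨ (¬q ∨ ¬p)) → u reduces to true regardless of the other variables. If u is false, the antecedent forces (q = T, u = F, r = T, p = T), and (¬q ∨ (¬q ∨ ¬p)) → u holds there. Either way (¬q ∨ (¬q ∨ ¬p)) → u holds.

Only the reverse direction holds.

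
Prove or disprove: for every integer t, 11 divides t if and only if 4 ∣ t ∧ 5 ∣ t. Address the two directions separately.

Forward direction. This fails: take t = 11. Certainly 11 ∣ 11, but 4 ∤ 11.

Converse. This fails: take t = 20. Both 4 ∣ 20 and 5 ∣ 20, yet 20 is not a multiple of 11 (since 20 = 1·11 + 9), so 11 ∤ 20.

Neither implication holds.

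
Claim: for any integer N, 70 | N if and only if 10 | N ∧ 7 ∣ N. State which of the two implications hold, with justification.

The biconditional holds.

Converse. Suppose 10 ∣ N and 7 ∣ N. Any common multiple of 10 and 7 is a multiple of their lcm; here gcd(10, 7) = 1, so lcm(10, 7) = 10·7 = 70, so 70 ∣ N.

Forward direction. If 70 ∣ N, write N = 70q. Since 70 = 7·10, N = 10·(7q), so 10 ∣ N; and since 70 = 10·7, N = 7·(10q), so 7 ∣ N.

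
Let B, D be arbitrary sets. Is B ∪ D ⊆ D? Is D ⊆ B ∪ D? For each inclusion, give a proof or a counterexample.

(⟸) Let x ∈ D. Then either x ∈ D and x ∉ B; or x ∈ B ∩ D. In each case x ∈ B ∪ D, so D ⊆ B ∪ D.

(⟹) This inclusion fails. Take B = {1}, D = ∅; then 1 ∈ B ∪ D but 1 ∉ D.

Only the reverse inclusion holds.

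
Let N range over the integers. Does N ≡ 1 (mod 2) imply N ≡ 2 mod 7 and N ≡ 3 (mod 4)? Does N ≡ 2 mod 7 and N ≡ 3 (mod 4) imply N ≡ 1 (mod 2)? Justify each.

Only the converse holds.

(⇒) This fails: N = 1 gives 1 ≡ 1 (mod 2) but 1 ≡ 1 (mod 7), so the conjunction on the right does not hold.

(⇐) Conversely, if N ≡ 2 (mod 7) and N ≡ 3 (mod 4), then by the Chinese remainder theorem N ≡ 23 (mod 28). Since 23 ≡ 1 (mod 2) and 2 ∣ 28, we get N ≡ 1 (mod 2).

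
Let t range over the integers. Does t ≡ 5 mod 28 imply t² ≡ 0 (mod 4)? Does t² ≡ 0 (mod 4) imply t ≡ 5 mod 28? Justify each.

(⇒) fails and (⇐) fails.

Forward direction. This fails: take t = 5. Then 5 ≡ 5 (mod 28), but 5² = 25 ≡ 1 (mod 4), not 0.

Converse. This fails: take t = 0. Then 0² = 0 ≡ 0 (mod 4), yet 0 ≡ 0 (mod 28), not 5.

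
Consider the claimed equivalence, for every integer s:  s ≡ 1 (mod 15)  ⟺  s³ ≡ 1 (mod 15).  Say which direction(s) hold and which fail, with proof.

Both directions hold.

Forward direction. Suppose s ≡ 1 (mod 15). Write s = 15j + 1. Then (15j + 1)³ = 3375j³ + 675j² + 45j + 1 = 15(225j³ + 45j² + 3j) + 1, so s³ ≡ 1 (mod 15).

Converse. Suppose s³ ≡ 1 (mod 15). The only residue r in {0, …, 14} with r³ ≡ 1 (mod 15) is r = 1, so s ≡ 1 (mod 15).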